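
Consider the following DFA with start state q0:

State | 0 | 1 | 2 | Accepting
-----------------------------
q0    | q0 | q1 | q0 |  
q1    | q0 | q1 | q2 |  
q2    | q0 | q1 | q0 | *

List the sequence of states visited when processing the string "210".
q0 → q0 → q1 → q0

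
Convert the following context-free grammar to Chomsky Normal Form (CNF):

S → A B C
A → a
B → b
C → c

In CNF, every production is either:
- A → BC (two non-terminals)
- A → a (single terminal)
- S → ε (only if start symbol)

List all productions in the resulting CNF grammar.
The grammar has no ε-productions or unit productions to eliminate.
A → a is already in CNF (single terminal) – keep it.
B → b is already in CNF (single terminal) – keep it.
C → c is already in CNF (single terminal) – keep it.
S → A B C has 3 symbols on the right: break it into binary productions S → A X0, X0 → B C.
Resulting CNF grammar (5 productions): A → a; B → b; C → c; S → A X0; X0 → B C

Final answer: A → a; B → b; C → c; S → A X0; X0 → B C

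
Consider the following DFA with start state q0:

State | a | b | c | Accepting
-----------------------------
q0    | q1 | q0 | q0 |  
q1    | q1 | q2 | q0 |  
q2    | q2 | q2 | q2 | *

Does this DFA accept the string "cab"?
Start in q0.
Read 'c': q0 → q0
Read 'a': q0 → q1
Read 'b': q1 → q2
Final state q2 is accepting, so the string is accepted.

Final answer: Yes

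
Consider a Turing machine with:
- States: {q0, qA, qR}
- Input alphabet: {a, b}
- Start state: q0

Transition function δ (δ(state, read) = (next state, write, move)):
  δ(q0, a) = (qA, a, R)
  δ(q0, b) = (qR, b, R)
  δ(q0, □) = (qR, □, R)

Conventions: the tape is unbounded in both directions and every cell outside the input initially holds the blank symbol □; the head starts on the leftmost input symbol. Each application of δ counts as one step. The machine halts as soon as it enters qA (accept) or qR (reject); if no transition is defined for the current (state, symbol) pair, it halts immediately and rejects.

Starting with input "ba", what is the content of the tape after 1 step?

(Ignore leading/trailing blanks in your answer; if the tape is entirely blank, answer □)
Step 0: [q0]ba (head at position 0)
Step 1: δ(q0, b) = (qR, b, R)  ⊢  b[qR]a (head at position 1)
Tape after 1 step (ignoring surrounding blanks): ba

Final answer: Tape: ba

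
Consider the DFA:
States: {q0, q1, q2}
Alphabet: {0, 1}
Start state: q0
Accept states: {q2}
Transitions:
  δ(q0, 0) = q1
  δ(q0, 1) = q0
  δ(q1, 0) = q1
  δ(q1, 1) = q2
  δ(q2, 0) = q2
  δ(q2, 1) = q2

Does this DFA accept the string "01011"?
Processing string "01011":
  q0 --0--> q1
  q1 --1--> q2
  q2 --0--> q2
  q2 --1--> q2
  q2 --1--> q2
Final state: q2
Accept states: {q2}
q2 is an accept state, so the string is accepted.

Final answer: Yes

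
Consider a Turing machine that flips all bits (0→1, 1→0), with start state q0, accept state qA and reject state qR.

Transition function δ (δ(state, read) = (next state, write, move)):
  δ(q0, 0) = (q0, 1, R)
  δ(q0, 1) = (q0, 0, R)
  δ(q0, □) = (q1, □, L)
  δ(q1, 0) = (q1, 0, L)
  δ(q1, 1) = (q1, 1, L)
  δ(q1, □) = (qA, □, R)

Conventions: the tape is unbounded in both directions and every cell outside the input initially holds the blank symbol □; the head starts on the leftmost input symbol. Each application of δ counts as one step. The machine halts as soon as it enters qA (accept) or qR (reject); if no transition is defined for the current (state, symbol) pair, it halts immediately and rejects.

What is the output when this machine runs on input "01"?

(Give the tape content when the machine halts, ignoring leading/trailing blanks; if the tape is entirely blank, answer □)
Step 0: [q0]01 (head at position 0)
Step 1: δ(q0, 0) = (q0, 1, R)  ⊢  1[q0]1 (head at position 1)
Step 2: δ(q0, 1) = (q0, 0, R)  ⊢  10[q0]□ (head at position 2)
Step 3: δ(q0, □) = (q1, □, L)  ⊢  1[q1]0□ (head at position 1)
Step 4: δ(q1, 0) = (q1, 0, L)  ⊢  [q1]10□ (head at position 0)
Step 5: δ(q1, 1) = (q1, 1, L)  ⊢  [q1]□10□ (head at position -1)
Step 6: δ(q1, □) = (qA, □, R)  ⊢  □[qA]10□ (head at position 0)
The machine is in qA, so it halts and accepts.
Tape content when halted (ignoring surrounding blanks): 10

Final answer: Output: 10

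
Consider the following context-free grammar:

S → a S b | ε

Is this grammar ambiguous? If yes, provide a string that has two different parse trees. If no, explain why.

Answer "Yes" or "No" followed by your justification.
At every step exactly one production applies: if the remaining string to generate is non-empty it starts with a and ends with b, forcing S → a S b; if it is empty, S → ε is forced. Hence each string a^n b^n has exactly one derivation (S → a S b applied n times, then S → ε) and one parse tree.

Final answer: No - the grammar is unambiguous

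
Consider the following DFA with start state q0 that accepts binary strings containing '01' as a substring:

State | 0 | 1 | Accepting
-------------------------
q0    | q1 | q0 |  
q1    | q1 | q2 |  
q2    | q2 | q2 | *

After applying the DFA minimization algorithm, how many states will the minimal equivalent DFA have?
All 3 states are reachable from q0, so none can be removed as unreachable.
Table-filling: first mark every (accepting, non-accepting) pair as distinguishable (accepting: {q2}; non-accepting: {q0, q1}).
Round 1: (q0, q1) on '1' go to q0 and q2, already distinguishable → mark.
Every pair of states is distinguishable, so the DFA is already minimal.
Equivalence classes: {q0}, {q1}, {q2} → 3 states.

Final answer: 3 states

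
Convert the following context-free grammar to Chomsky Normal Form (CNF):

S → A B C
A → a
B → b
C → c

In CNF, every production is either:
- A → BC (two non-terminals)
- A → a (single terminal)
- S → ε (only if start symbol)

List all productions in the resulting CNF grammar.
The grammar has no ε-productions or unit productions to eliminate.
A → a is already in CNF (single terminal) – keep it.
B → b is already in CNF (single terminal) – keep it.
C → c is already in CNF (single terminal) – keep it.
S → A B C has 3 symbols on the right: break it into binary productions S → A X0, X0 → B C.
Resulting CNF grammar (5 productions): A → a; B → b; C → c; S → A X0; X0 → B C

Final answer: A → a; B → b; C → c; S → A X0; X0 → B C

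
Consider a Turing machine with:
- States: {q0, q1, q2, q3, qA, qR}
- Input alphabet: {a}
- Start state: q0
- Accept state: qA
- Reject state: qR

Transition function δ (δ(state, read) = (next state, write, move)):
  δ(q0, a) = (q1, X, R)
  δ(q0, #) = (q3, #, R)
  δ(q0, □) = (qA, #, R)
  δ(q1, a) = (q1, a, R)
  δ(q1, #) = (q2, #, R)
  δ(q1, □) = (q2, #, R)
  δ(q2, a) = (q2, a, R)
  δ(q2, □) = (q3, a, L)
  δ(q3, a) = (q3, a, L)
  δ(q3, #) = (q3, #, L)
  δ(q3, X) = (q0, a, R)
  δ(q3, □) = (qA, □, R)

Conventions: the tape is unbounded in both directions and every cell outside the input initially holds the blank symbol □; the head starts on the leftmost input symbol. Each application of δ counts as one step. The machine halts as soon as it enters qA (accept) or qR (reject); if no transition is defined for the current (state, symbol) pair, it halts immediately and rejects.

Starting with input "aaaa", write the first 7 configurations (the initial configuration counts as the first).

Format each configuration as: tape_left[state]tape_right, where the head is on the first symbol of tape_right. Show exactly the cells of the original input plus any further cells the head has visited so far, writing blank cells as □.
Step 0: [q0]aaaa (head at position 0)
Step 1: δ(q0, a) = (q1, X, R)  ⊢  X[q1]aaa (head at position 1)
Step 2: δ(q1, a) = (q1, a, R)  ⊢  Xa[q1]aa (head at position 2)
Step 3: δ(q1, a) = (q1, a, R)  ⊢  Xaa[q1]a (head at position 3)
Step 4: δ(q1, a) = (q1, a, R)  ⊢  Xaaa[q1]□ (head at position 4)
Step 5: δ(q1, □) = (q2, #, R)  ⊢  Xaaa#[q2]□ (head at position 5)
Step 6: δ(q2, □) = (q3, a, L)  ⊢  Xaaa[q3]#a (head at position 4)

Final answer: [q0]aaaa ⊢ X[q1]aaa ⊢ Xa[q1]aa ⊢ Xaa[q1]a ⊢ Xaaa[q1]□ ⊢ Xaaa#[q2]□ ⊢ Xaaa[q3]#a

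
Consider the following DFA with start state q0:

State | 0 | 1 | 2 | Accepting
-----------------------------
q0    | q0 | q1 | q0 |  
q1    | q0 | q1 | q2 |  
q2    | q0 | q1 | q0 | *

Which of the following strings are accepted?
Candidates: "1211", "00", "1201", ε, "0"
"1211": q0 → q1 → q2 → q1 → q1; q1 is not accepting → rejected
"00": q0 → q0 → q0; q0 is not accepting → rejected
"1201": q0 → q1 → q2 → q0 → q1; q1 is not accepting → rejected
ε: q0; q0 is not accepting → rejected
"0": q0 → q0; q0 is not accepting → rejected

Final answer: None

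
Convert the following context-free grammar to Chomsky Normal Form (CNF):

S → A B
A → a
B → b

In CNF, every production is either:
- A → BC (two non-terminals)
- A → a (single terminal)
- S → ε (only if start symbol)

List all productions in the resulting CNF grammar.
The grammar has no ε-productions or unit productions to eliminate.
S → A B is already in CNF (two non-terminals) – keep it.
A → a is already in CNF (single terminal) – keep it.
B → b is already in CNF (single terminal) – keep it.
Resulting CNF grammar (3 productions): A → a; B → b; S → A B

Final answer: A → a; B → b; S → A B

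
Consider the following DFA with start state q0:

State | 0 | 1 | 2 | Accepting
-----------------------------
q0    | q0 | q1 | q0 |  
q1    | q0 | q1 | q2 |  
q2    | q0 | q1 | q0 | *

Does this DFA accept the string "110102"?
Start in q0.
Read '1': q0 → q1
Read '1': q1 → q1
Read '0': q1 → q0
Read '1': q0 → q1
Read '0': q1 → q0
Read '2': q0 → q0
Final state q0 is not accepting, so the string is rejected.

Final answer: No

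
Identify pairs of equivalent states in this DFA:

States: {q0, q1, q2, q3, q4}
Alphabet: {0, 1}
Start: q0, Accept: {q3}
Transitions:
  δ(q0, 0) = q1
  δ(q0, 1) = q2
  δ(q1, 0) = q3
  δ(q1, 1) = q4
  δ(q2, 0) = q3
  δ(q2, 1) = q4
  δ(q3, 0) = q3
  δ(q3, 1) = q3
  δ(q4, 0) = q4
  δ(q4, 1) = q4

Using the table-filling algorithm:
Round 0 – mark pairs where exactly one state is accepting: (q0,q3), (q1,q3), (q2,q3), (q3,q4)
Round 1 – newly marked: (q0,q1) [on 0: q1 vs q3, already marked]; (q0,q2) [on 0: q1 vs q3, already marked]; (q1,q4) [on 0: q3 vs q4, already marked]; (q2,q4) [on 0: q3 vs q4, already marked]
Round 2 – newly marked: (q0,q4) [on 0: q1 vs q4, already marked]
No further pairs can be marked.
(q1, q2) unmarked: δ(q1,0)=q3, δ(q2,0)=q3; δ(q1,1)=q4, δ(q2,1)=q4 → equivalent
Equivalent pairs: (q1, q2)

Final answer: Equivalent pairs: (q1, q2)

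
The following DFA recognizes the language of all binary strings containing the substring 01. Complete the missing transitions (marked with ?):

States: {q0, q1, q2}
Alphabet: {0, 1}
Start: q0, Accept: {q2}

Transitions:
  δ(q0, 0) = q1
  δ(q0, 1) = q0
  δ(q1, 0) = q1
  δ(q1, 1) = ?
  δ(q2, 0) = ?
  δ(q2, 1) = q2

What each state remembers (consistent with the given transitions and accept states):
  q0: 01 not seen yet and the last symbol was not 0
  q1: 01 not seen yet and the last symbol was 0
  q2: the substring 01 has already been seen
Filling in the missing entries:
  δ(q1, 1): in q1 (01 not seen yet and the last symbol was 0), after reading 1 we have: the substring 01 has already been seen → q2
  δ(q2, 0): in q2 (the substring 01 has already been seen), after reading 0 we have: the substring 01 has already been seen → q2

Final answer: δ(q1, 1) = q2; δ(q2, 0) = q2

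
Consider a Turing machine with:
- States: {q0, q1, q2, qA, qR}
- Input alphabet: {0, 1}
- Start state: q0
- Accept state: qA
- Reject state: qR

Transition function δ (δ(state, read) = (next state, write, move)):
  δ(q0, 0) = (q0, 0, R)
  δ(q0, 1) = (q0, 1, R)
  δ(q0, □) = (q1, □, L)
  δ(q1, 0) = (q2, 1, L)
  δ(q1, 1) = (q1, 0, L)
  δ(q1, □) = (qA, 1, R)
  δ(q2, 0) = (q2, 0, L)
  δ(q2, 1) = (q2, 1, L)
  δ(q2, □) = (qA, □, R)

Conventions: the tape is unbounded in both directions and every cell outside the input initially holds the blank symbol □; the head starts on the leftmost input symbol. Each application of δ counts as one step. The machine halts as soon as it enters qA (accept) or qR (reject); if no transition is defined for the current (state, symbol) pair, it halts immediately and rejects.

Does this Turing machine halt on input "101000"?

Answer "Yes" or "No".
Step 0: [q0]101000 (head at position 0)
Step 1: δ(q0, 1) = (q0, 1, R)  ⊢  1[q0]01000 (head at position 1)
Step 2: δ(q0, 0) = (q0, 0, R)  ⊢  10[q0]1000 (head at position 2)
Step 3: δ(q0, 1) = (q0, 1, R)  ⊢  101[q0]000 (head at position 3)
Step 4: δ(q0, 0) = (q0, 0, R)  ⊢  1010[q0]00 (head at position 4)
Step 5: δ(q0, 0) = (q0, 0, R)  ⊢  10100[q0]0 (head at position 5)
Step 6: δ(q0, 0) = (q0, 0, R)  ⊢  101000[q0]□ (head at position 6)
Step 7: δ(q0, □) = (q1, □, L)  ⊢  10100[q1]0□ (head at position 5)
Step 8: δ(q1, 0) = (q2, 1, L)  ⊢  1010[q2]01□ (head at position 4)
Step 9: δ(q2, 0) = (q2, 0, L)  ⊢  101[q2]001□ (head at position 3)
Step 10: δ(q2, 0) = (q2, 0, L)  ⊢  10[q2]1001□ (head at position 2)
Step 11: δ(q2, 1) = (q2, 1, L)  ⊢  1[q2]01001□ (head at position 1)
Step 12: δ(q2, 0) = (q2, 0, L)  ⊢  [q2]101001□ (head at position 0)
Step 13: δ(q2, 1) = (q2, 1, L)  ⊢  [q2]□101001□ (head at position -1)
Step 14: δ(q2, □) = (qA, □, R)  ⊢  □[qA]101001□ (head at position 0)
The machine is in qA, so it halts and accepts.
It halts after 14 steps.

Final answer: Yes - halts after 14 steps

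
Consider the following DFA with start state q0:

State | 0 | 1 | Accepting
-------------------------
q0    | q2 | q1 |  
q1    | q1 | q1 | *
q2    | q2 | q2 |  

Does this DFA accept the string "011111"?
Start in q0.
Read '0': q0 → q2
Read '1': q2 → q2
Read '1': q2 → q2
Read '1': q2 → q2
Read '1': q2 → q2
Read '1': q2 → q2
Final state q2 is not accepting, so the string is rejected.

Final answer: No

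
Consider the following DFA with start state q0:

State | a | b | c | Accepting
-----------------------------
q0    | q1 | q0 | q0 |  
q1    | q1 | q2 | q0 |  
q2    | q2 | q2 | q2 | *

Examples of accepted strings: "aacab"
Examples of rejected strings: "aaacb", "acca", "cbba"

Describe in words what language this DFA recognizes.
strings over {a,b,c} containing 'ab' as substring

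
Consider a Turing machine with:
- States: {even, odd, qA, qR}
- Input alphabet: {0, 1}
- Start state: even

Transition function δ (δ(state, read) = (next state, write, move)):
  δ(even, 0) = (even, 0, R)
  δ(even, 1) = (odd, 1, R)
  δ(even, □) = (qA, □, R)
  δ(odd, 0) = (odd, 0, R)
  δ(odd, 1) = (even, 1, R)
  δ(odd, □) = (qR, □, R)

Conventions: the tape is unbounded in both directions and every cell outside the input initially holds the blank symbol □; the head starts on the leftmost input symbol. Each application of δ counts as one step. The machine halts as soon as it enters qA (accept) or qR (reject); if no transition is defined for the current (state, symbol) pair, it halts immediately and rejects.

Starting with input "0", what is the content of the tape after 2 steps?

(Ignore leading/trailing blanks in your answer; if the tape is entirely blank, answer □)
Step 0: [even]0 (head at position 0)
Step 1: δ(even, 0) = (even, 0, R)  ⊢  0[even]□ (head at position 1)
Step 2: δ(even, □) = (qA, □, R)  ⊢  0□[qA]□ (head at position 2)
Tape after 2 steps (ignoring surrounding blanks): 0

Final answer: Tape: 0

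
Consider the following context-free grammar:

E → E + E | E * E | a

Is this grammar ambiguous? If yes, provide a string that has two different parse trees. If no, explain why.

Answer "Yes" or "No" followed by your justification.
Two different leftmost derivations of a + a * a:
  (1) E ⇒ E + E ⇒ a + E ⇒ a + E * E ⇒ a + a * E ⇒ a + a * a   (tree groups a + (a * a))
  (2) E ⇒ E * E ⇒ E + E * E ⇒ a + E * E ⇒ a + a * E ⇒ a + a * a   (tree groups (a + a) * a)
Two distinct leftmost derivations = two distinct parse trees, so the grammar is ambiguous.

Final answer: Yes - the string 'a + a * a' has two distinct leftmost derivations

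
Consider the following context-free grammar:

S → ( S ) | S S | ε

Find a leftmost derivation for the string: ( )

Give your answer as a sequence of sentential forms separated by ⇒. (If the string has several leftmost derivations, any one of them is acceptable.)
Start with S.
Step 1: the leftmost non-terminal is S; apply S → ( S ):  ( S )
Step 2: the leftmost non-terminal is S; apply S → ε:  ( )

Final answer: S ⇒ ( S ) ⇒ ( )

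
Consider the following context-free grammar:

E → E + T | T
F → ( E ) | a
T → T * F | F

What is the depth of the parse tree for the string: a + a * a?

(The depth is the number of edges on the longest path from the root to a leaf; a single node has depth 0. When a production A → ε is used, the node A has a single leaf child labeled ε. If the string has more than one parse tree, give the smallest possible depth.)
The grammar is unambiguous; the parse tree of a + a * a is:
E → E + T at the root (depth 0).
  Left E (depth 1) → T (2) → F (3) → a (4).
  Right T (depth 1) → T * F; that T (2) → F (3) → a (4); F (2) → a (3).
The longest root-to-leaf paths have 4 edges.
Depth = 4.

Final answer: 4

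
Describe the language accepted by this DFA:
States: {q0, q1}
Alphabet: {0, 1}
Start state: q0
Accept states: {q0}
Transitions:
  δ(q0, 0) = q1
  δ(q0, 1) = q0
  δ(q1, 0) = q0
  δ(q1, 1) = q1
Analyzing the DFA structure:
Start state: q0
Accept states: {q0}
Interpreting what each state remembers (checking against the transitions):
  q0: an even number of 0s has been read so far
  q1: an odd number of 0s has been read so far
  δ(q0, 0): in q0 (an even number of 0s has been read so far), after reading 0 we have: an odd number of 0s has been read so far → q1
  δ(q0, 1): in q0 (an even number of 0s has been read so far), after reading 1 we have: an even number of 0s has been read so far → q0
  δ(q1, 0): in q1 (an odd number of 0s has been read so far), after reading 0 we have: an even number of 0s has been read so far → q0
  δ(q1, 1): in q1 (an odd number of 0s has been read so far), after reading 1 we have: an odd number of 0s has been read so far → q1
A string is accepted iff it ends in {q0}, i.e. an even number of 0s has been read so far.
Language: All binary strings with an even number of 0s

Final answer: All binary strings with an even number of 0s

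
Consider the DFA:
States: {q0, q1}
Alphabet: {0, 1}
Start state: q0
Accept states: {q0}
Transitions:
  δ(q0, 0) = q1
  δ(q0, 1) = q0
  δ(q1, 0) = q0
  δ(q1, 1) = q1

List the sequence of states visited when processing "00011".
Starting at q0
Read '0': q0 -> q1
Read '0': q1 -> q0
Read '0': q0 -> q1
Read '1': q1 -> q1
Read '1': q1 -> q1

Final answer: q0 -> q1 -> q0 -> q1 -> q1 -> q1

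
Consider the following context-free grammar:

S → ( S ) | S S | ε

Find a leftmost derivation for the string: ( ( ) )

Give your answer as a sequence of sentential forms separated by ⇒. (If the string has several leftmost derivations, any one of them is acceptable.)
Start with S.
Step 1: the leftmost non-terminal is S; apply S → ( S ):  ( S )
Step 2: the leftmost non-terminal is S; apply S → ( S ):  ( ( S ) )
Step 3: the leftmost non-terminal is S; apply S → ε:  ( ( ) )

Final answer: S ⇒ ( S ) ⇒ ( ( S ) ) ⇒ ( ( ) )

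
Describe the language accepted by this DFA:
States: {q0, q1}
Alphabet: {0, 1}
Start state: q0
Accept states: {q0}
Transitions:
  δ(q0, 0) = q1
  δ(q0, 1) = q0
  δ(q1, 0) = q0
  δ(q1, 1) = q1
Analyzing the DFA structure:
Start state: q0
Accept states: {q0}
Interpreting what each state remembers (checking against the transitions):
  q0: an even number of 0s has been read so far
  q1: an odd number of 0s has been read so far
  δ(q0, 0): in q0 (an even number of 0s has been read so far), after reading 0 we have: an odd number of 0s has been read so far → q1
  δ(q0, 1): in q0 (an even number of 0s has been read so far), after reading 1 we have: an even number of 0s has been read so far → q0
  δ(q1, 0): in q1 (an odd number of 0s has been read so far), after reading 0 we have: an even number of 0s has been read so far → q0
  δ(q1, 1): in q1 (an odd number of 0s has been read so far), after reading 1 we have: an odd number of 0s has been read so far → q1
A string is accepted iff it ends in {q0}, i.e. an even number of 0s has been read so far.
Language: All binary strings with an even number of 0s

Final answer: All binary strings with an even number of 0s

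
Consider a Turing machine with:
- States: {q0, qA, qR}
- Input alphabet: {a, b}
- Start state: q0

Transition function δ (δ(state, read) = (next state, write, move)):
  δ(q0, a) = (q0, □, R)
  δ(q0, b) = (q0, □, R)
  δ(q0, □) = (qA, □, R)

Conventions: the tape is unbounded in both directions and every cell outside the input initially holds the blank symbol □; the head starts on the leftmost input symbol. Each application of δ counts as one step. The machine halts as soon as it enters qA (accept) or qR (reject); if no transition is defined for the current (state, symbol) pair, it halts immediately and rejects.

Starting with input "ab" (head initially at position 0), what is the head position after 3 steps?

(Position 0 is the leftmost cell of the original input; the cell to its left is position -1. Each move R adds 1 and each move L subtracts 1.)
Step 0: [q0]ab (head at position 0)
Step 1: δ(q0, a) = (q0, □, R)  ⊢  □[q0]b (head at position 1)
Step 2: δ(q0, b) = (q0, □, R)  ⊢  □□[q0]□ (head at position 2)
Step 3: δ(q0, □) = (qA, □, R)  ⊢  □□□[qA]□ (head at position 3)
Head position after 3 steps: 3

Final answer: Position 3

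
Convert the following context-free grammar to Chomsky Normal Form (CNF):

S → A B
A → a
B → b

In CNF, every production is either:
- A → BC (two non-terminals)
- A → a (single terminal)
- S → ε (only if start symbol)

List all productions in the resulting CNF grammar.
The grammar has no ε-productions or unit productions to eliminate.
S → A B is already in CNF (two non-terminals) – keep it.
A → a is already in CNF (single terminal) – keep it.
B → b is already in CNF (single terminal) – keep it.
Resulting CNF grammar (3 productions): A → a; B → b; S → A B

Final answer: A → a; B → b; S → A B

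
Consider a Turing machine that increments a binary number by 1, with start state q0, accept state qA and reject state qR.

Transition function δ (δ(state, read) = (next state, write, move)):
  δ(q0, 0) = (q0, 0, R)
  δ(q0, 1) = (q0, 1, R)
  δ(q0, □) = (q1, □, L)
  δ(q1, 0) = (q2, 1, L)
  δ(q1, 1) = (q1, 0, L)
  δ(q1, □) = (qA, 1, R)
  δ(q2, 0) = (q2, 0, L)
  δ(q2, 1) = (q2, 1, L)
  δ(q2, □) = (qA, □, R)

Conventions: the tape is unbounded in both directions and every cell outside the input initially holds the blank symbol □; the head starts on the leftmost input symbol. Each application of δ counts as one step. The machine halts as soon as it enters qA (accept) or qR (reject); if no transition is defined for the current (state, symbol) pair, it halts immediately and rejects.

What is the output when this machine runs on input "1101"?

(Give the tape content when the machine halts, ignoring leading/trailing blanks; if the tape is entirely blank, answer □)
Step 0: [q0]1101 (head at position 0)
Step 1: δ(q0, 1) = (q0, 1, R)  ⊢  1[q0]101 (head at position 1)
Step 2: δ(q0, 1) = (q0, 1, R)  ⊢  11[q0]01 (head at position 2)
Step 3: δ(q0, 0) = (q0, 0, R)  ⊢  110[q0]1 (head at position 3)
Step 4: δ(q0, 1) = (q0, 1, R)  ⊢  1101[q0]□ (head at position 4)
Step 5: δ(q0, □) = (q1, □, L)  ⊢  110[q1]1□ (head at position 3)
Step 6: δ(q1, 1) = (q1, 0, L)  ⊢  11[q1]00□ (head at position 2)
Step 7: δ(q1, 0) = (q2, 1, L)  ⊢  1[q2]110□ (head at position 1)
Step 8: δ(q2, 1) = (q2, 1, L)  ⊢  [q2]1110□ (head at position 0)
Step 9: δ(q2, 1) = (q2, 1, L)  ⊢  [q2]□1110□ (head at position -1)
Step 10: δ(q2, □) = (qA, □, R)  ⊢  □[qA]1110□ (head at position 0)
The machine is in qA, so it halts and accepts.
Tape content when halted (ignoring surrounding blanks): 1110

Final answer: Output: 1110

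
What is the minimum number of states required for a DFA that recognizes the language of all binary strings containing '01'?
Language: binary strings containing '01'
Lower bound (Myhill–Nerode): the prefixes ε, 0, 01 are pairwise distinguishable:
  ε vs 01: suffix ε distinguishes them (ε is rejected, 01 is accepted)
  0 vs 01: suffix ε distinguishes them (0 is rejected, 01 is accepted)
  ε vs 0: suffix 1 distinguishes them (ε·1 = 1 is rejected, 0·1 = 01 is accepted)
So any DFA needs at least 3 states.
Upper bound: a DFA with 3 states exists (one state per class above: 'no progress', 'last symbol 0', and 'seen 01' (accepting sink)).
Minimum states: 3

Final answer: 3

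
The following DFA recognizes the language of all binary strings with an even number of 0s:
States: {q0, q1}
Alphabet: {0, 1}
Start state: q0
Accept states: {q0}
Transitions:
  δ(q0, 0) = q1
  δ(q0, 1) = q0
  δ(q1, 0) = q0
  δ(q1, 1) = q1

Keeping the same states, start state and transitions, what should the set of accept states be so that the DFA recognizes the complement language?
The DFA is complete (every state has a transition on every symbol), so the complement
is recognized by the same DFA with accepting and non-accepting states swapped.
Original accept states: {q0}
Complement accept states = All states - Original accept states
= {q0, q1} - {q0}
= {q1}
Complement language: strings with an ODD number of 0s

Final answer: {q1}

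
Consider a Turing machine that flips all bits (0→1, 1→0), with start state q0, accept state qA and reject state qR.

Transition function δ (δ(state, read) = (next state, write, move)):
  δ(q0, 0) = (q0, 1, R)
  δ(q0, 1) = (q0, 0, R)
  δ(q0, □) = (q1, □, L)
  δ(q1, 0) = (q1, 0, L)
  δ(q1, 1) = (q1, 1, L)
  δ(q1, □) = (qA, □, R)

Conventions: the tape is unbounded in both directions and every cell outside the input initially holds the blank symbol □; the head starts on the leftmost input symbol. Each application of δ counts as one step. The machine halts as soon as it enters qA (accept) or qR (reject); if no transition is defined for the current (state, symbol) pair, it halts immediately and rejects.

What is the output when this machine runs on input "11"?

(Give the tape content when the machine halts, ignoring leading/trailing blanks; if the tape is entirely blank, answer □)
Step 0: [q0]11 (head at position 0)
Step 1: δ(q0, 1) = (q0, 0, R)  ⊢  0[q0]1 (head at position 1)
Step 2: δ(q0, 1) = (q0, 0, R)  ⊢  00[q0]□ (head at position 2)
Step 3: δ(q0, □) = (q1, □, L)  ⊢  0[q1]0□ (head at position 1)
Step 4: δ(q1, 0) = (q1, 0, L)  ⊢  [q1]00□ (head at position 0)
Step 5: δ(q1, 0) = (q1, 0, L)  ⊢  [q1]□00□ (head at position -1)
Step 6: δ(q1, □) = (qA, □, R)  ⊢  □[qA]00□ (head at position 0)
The machine is in qA, so it halts and accepts.
Tape content when halted (ignoring surrounding blanks): 00

Final answer: Output: 00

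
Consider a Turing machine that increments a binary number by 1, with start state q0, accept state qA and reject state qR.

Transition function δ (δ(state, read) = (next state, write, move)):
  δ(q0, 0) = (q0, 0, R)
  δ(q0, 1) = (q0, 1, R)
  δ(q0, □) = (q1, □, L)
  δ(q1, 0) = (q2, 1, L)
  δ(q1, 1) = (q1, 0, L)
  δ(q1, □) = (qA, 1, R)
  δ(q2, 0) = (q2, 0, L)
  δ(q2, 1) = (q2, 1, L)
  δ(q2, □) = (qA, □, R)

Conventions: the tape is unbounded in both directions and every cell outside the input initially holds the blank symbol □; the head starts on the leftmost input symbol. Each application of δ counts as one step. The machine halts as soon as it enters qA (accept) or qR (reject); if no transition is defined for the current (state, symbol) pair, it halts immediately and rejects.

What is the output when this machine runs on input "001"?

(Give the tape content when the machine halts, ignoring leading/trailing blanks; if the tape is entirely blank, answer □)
Step 0: [q0]001 (head at position 0)
Step 1: δ(q0, 0) = (q0, 0, R)  ⊢  0[q0]01 (head at position 1)
Step 2: δ(q0, 0) = (q0, 0, R)  ⊢  00[q0]1 (head at position 2)
Step 3: δ(q0, 1) = (q0, 1, R)  ⊢  001[q0]□ (head at position 3)
Step 4: δ(q0, □) = (q1, □, L)  ⊢  00[q1]1□ (head at position 2)
Step 5: δ(q1, 1) = (q1, 0, L)  ⊢  0[q1]00□ (head at position 1)
Step 6: δ(q1, 0) = (q2, 1, L)  ⊢  [q2]010□ (head at position 0)
Step 7: δ(q2, 0) = (q2, 0, L)  ⊢  [q2]□010□ (head at position -1)
Step 8: δ(q2, □) = (qA, □, R)  ⊢  □[qA]010□ (head at position 0)
The machine is in qA, so it halts and accepts.
Tape content when halted (ignoring surrounding blanks): 010

Final answer: Output: 010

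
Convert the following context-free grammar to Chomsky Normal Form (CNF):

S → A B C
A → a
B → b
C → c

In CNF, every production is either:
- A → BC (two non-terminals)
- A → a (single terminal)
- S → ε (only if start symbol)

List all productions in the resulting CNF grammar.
The grammar has no ε-productions or unit productions to eliminate.
A → a is already in CNF (single terminal) – keep it.
B → b is already in CNF (single terminal) – keep it.
C → c is already in CNF (single terminal) – keep it.
S → A B C has 3 symbols on the right: break it into binary productions S → A X0, X0 → B C.
Resulting CNF grammar (5 productions): A → a; B → b; C → c; S → A X0; X0 → B C

Final answer: A → a; B → b; C → c; S → A X0; X0 → B C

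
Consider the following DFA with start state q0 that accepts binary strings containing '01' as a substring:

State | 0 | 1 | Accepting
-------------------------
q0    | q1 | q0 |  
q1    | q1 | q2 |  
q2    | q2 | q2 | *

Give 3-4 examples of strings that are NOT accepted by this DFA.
Any strings that end in a non-accepting state work; for example:
ε: q0; q0 is not accepting → rejected
"0": q0 → q1; q1 is not accepting → rejected
"100": q0 → q0 → q1 → q1; q1 is not accepting → rejected
"1100": q0 → q0 → q0 → q1 → q1; q1 is not accepting → rejected

Final answer: ε, "0", "100", "1100"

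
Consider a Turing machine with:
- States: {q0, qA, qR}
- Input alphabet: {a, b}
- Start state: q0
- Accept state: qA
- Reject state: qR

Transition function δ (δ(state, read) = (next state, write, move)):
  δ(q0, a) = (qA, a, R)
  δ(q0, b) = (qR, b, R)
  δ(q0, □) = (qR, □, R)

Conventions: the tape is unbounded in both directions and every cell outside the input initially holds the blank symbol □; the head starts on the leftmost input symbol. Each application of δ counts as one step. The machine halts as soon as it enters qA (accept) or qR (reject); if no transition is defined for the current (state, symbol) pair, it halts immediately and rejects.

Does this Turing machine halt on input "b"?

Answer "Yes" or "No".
Step 0: [q0]b (head at position 0)
Step 1: δ(q0, b) = (qR, b, R)  ⊢  b[qR]□ (head at position 1)
The machine is in qR, so it halts and rejects.
It halts after 1 steps.

Final answer: Yes - halts after 1 steps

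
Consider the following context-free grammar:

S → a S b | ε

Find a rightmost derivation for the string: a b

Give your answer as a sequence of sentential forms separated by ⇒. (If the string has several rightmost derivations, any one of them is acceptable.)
Start with S.
Step 1: the rightmost non-terminal is S; apply S → a S b:  a S b
Step 2: the rightmost non-terminal is S; apply S → ε:  a b

Final answer: S ⇒ a S b ⇒ a b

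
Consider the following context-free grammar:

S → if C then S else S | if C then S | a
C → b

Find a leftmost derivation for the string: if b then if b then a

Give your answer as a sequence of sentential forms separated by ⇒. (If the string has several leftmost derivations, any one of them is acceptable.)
Start with S.
Step 1: the leftmost non-terminal is S; apply S → if C then S:  if C then S
Step 2: the leftmost non-terminal is C; apply C → b:  if b then S
Step 3: the leftmost non-terminal is S; apply S → if C then S:  if b then if C then S
Step 4: the leftmost non-terminal is C; apply C → b:  if b then if b then S
Step 5: the leftmost non-terminal is S; apply S → a:  if b then if b then a

Final answer: S ⇒ if C then S ⇒ if b then S ⇒ if b then if C then S ⇒ if b then if b then S ⇒ if b then if b then a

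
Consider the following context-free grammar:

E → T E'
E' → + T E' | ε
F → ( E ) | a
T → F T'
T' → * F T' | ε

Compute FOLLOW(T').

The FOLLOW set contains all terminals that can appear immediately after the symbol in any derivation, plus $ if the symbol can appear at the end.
Useful FIRST sets: FIRST(E') = {+, ε}, FIRST(T') = {*, ε} (both E' and T' are nullable).
FOLLOW(E): E is the start symbol → $; E appears in F → ( E ) followed by ')' → FOLLOW(E) = {), $}.
FOLLOW(E'): E' appears at the right end of E → T E' and of E' → + T E', so FOLLOW(E') ⊇ FOLLOW(E) (the second occurrence adds nothing new). FOLLOW(E') = {), $}.
FOLLOW(T): in E → T E' and E' → + T E', T is followed by E': add FIRST(E') minus ε = {+}; since E' is nullable, also add FOLLOW(E) and FOLLOW(E') = {), $}. FOLLOW(T) = {+, ), $}.
FOLLOW(T'): T' appears at the right end of T → F T' and of T' → * F T', so FOLLOW(T') = FOLLOW(T) = {+, ), $}.

Final answer: {$, ), +}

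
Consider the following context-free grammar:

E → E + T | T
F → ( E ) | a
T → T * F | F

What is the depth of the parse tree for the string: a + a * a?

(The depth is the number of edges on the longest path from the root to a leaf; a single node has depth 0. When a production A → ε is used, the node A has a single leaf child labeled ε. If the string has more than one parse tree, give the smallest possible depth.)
The grammar is unambiguous; the parse tree of a + a * a is:
E → E + T at the root (depth 0).
  Left E (depth 1) → T (2) → F (3) → a (4).
  Right T (depth 1) → T * F; that T (2) → F (3) → a (4); F (2) → a (3).
The longest root-to-leaf paths have 4 edges.
Depth = 4.

Final answer: 4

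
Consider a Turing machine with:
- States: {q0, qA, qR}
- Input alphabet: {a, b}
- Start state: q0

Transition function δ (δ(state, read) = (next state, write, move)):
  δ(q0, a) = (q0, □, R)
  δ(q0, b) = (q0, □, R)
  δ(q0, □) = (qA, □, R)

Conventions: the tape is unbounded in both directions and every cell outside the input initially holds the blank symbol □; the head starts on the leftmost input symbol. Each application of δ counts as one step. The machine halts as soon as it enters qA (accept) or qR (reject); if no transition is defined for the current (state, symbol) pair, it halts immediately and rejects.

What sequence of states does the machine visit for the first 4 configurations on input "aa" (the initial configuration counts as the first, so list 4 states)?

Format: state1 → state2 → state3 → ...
Step 0: [q0]aa (head at position 0)
Step 1: δ(q0, a) = (q0, □, R)  ⊢  □[q0]a (head at position 1)
Step 2: δ(q0, a) = (q0, □, R)  ⊢  □□[q0]□ (head at position 2)
Step 3: δ(q0, □) = (qA, □, R)  ⊢  □□□[qA]□ (head at position 3)
Reading off the states of these 4 configurations: q0 → q0 → q0 → qA

Final answer: q0 → q0 → q0 → qA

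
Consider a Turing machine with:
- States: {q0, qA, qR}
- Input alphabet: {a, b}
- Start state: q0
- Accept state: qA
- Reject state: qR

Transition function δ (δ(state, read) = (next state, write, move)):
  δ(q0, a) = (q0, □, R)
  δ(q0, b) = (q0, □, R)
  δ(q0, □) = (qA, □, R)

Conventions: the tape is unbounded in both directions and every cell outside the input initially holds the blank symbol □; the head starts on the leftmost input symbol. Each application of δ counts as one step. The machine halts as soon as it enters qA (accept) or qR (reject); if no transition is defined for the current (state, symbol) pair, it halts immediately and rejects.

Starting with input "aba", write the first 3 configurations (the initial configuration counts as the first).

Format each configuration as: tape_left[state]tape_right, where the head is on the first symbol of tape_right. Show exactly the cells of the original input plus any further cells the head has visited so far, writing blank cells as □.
Step 0: [q0]aba (head at position 0)
Step 1: δ(q0, a) = (q0, □, R)  ⊢  □[q0]ba (head at position 1)
Step 2: δ(q0, b) = (q0, □, R)  ⊢  □□[q0]a (head at position 2)

Final answer: [q0]aba ⊢ □[q0]ba ⊢ □□[q0]a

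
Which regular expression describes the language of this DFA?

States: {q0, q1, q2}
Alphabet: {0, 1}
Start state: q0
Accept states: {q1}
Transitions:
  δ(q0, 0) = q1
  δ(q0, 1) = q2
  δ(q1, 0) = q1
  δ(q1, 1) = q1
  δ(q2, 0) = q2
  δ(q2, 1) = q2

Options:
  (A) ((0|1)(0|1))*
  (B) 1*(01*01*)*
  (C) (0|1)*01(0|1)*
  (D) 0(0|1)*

Testing sample strings against the DFA:
  '1000' -> rejected
  '00100' -> accepted
  '11' -> rejected
  '01110' -> accepted
Checking each option for a counterexample:
  (A) ((0|1)(0|1))*: ε is rejected by the DFA but matches the regex → eliminated
  (B) 1*(01*01*)*: ε is rejected by the DFA but matches the regex → eliminated
  (C) (0|1)*01(0|1)*: '0' is accepted by the DFA but does not match the regex → eliminated
  (D) 0(0|1)*: agrees with the DFA on all strings of length ≤ 4
Only (D) 0(0|1)* is consistent with the DFA.

Final answer: (D) 0(0|1)*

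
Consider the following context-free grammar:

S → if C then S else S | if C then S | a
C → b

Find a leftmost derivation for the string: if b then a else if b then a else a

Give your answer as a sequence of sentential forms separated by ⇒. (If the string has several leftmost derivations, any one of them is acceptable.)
Start with S.
Step 1: the leftmost non-terminal is S; apply S → if C then S else S:  if C then S else S
Step 2: the leftmost non-terminal is C; apply C → b:  if b then S else S
Step 3: the leftmost non-terminal is S; apply S → a:  if b then a else S
Step 4: the leftmost non-terminal is S; apply S → if C then S else S:  if b then a else if C then S else S
Step 5: the leftmost non-terminal is C; apply C → b:  if b then a else if b then S else S
Step 6: the leftmost non-terminal is S; apply S → a:  if b then a else if b then a else S
Step 7: the leftmost non-terminal is S; apply S → a:  if b then a else if b then a else a

Final answer: S ⇒ if C then S else S ⇒ if b then S else S ⇒ if b then a else S ⇒ if b then a else if C then S else S ⇒ if b then a else if b then S else S ⇒ if b then a else if b then a else S ⇒ if b then a else if b then a else a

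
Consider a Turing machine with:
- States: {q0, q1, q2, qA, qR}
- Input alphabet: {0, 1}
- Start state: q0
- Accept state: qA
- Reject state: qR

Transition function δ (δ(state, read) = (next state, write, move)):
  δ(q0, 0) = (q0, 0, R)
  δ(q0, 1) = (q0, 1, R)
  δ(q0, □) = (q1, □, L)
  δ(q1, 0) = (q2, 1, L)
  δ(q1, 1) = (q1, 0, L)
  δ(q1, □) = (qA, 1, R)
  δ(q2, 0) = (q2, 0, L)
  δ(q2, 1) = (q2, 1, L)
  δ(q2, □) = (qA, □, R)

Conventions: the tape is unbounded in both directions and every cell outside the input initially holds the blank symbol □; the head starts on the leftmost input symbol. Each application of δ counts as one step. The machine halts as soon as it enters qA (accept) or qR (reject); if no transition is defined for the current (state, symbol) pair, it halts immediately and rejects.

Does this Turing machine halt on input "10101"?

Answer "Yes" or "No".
Step 0: [q0]10101 (head at position 0)
Step 1: δ(q0, 1) = (q0, 1, R)  ⊢  1[q0]0101 (head at position 1)
Step 2: δ(q0, 0) = (q0, 0, R)  ⊢  10[q0]101 (head at position 2)
Step 3: δ(q0, 1) = (q0, 1, R)  ⊢  101[q0]01 (head at position 3)
Step 4: δ(q0, 0) = (q0, 0, R)  ⊢  1010[q0]1 (head at position 4)
Step 5: δ(q0, 1) = (q0, 1, R)  ⊢  10101[q0]□ (head at position 5)
Step 6: δ(q0, □) = (q1, □, L)  ⊢  1010[q1]1□ (head at position 4)
Step 7: δ(q1, 1) = (q1, 0, L)  ⊢  101[q1]00□ (head at position 3)
Step 8: δ(q1, 0) = (q2, 1, L)  ⊢  10[q2]110□ (head at position 2)
Step 9: δ(q2, 1) = (q2, 1, L)  ⊢  1[q2]0110□ (head at position 1)
Step 10: δ(q2, 0) = (q2, 0, L)  ⊢  [q2]10110□ (head at position 0)
Step 11: δ(q2, 1) = (q2, 1, L)  ⊢  [q2]□10110□ (head at position -1)
Step 12: δ(q2, □) = (qA, □, R)  ⊢  □[qA]10110□ (head at position 0)
The machine is in qA, so it halts and accepts.
It halts after 12 steps.

Final answer: Yes - halts after 12 steps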